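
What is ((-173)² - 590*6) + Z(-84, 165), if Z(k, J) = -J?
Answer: 26224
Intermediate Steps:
((-173)² - 590*6) + Z(-84, 165) = ((-173)² - 590*6) - 1*165 = (29929 - 3540) - 165 = 26389 - 165 = 26224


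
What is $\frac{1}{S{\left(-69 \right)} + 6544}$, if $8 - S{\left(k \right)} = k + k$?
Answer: $\frac{1}{6690} \approx 0.00014948$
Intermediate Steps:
$S{\left(k \right)} = 8 - 2 k$ ($S{\left(k \right)} = 8 - \left(k + k\right) = 8 - 2 k$)
$\frac{1}{S{\left(-69 \right)} + 6544} = \frac{1}{\left(8 - -138\right) + 6544} = \frac{1}{\left(8 + 138\right) + 6544} = \frac{1}{146 + 6544} = \frac{1}{6690}$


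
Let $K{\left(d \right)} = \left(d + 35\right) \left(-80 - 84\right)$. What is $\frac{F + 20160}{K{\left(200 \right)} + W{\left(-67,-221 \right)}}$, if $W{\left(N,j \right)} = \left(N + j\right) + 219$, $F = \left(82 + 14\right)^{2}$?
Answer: $- \frac{29376}{38609} \approx -0.76086$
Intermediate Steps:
$K{\left(d \right)} = -5740 - 164 d$ ($K{\left(d \right)} = \left(35 + d\right) \left(-80 - 84\right) = \left(35 + d\right) \left(-164\right) = -5740 - 164 d$)
$F = 9216$ ($F = 96^{2} = 9216$)
$W{\left(N,j \right)} = 219 + N + j$
$\frac{F + 20160}{K{\left(200 \right)} + W{\left(-67,-221 \right)}} = \frac{9216 + 20160}{\left(-5740 - 32800\right) - 69} = \frac{29376}{\left(-5740 - 32800\right) - 69} = \frac{29376}{-38540 - 69} = \frac{29376}{-38609} = 29376 \left(- \frac{1}{38609}\right) = - \frac{29376}{38609}$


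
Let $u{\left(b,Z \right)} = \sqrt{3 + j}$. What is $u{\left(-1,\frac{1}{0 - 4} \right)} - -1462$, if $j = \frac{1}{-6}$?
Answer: $1462 + \frac{\sqrt{102}}{6} \approx 1463.7$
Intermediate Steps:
$j = - \frac{1}{6} \approx -0.16667$
$u{\left(b,Z \right)} = \frac{\sqrt{102}}{6}$ ($u{\left(b,Z \right)} = \sqrt{3 - \frac{1}{6}} = \sqrt{\frac{17}{6}} = \frac{\sqrt{102}}{6}$)
$u{\left(-1,\frac{1}{0 - 4} \right)} - -1462 = \frac{\sqrt{102}}{6} - -1462 = \frac{\sqrt{102}}{6} + 1462 = 1462 + \frac{\sqrt{102}}{6}$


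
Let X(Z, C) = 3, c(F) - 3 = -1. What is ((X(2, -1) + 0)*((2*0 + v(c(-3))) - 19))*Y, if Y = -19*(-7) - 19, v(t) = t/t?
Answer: -6156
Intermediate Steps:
c(F) = 2 (c(F) = 3 - 1 = 2)
v(t) = 1
Y = 114 (Y = 133 - 19 = 114)
((X(2, -1) + 0)*((2*0 + v(c(-3))) - 19))*Y = ((3 + 0)*((2*0 + 1) - 19))*114 = (3*((0 + 1) - 19))*114 = (3*(1 - 19))*114 = (3*(-18))*114 = -54*114 = -6156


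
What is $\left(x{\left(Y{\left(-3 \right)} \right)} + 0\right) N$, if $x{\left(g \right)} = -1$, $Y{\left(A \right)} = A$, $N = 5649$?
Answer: $-5649$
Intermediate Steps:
$\left(x{\left(Y{\left(-3 \right)} \right)} + 0\right) N = \left(-1 + 0\right) 5649 = \left(-1\right) 5649 = -5649$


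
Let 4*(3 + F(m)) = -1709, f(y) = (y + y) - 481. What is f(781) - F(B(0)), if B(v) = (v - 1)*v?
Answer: 6045/4 ≈ 1511.3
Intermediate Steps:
B(v) = v*(-1 + v) (B(v) = (-1 + v)*v = v*(-1 + v))
f(y) = -481 + 2*y (f(y) = 2*y - 481 = -481 + 2*y)
F(m) = -1721/4 (F(m) = -3 + (¼)*(-1709) = -3 - 1709/4 = -1721/4)
f(781) - F(B(0)) = (-481 + 2*781) - 1*(-1721/4) = (-481 + 1562) + 1721/4 = 1081 + 1721/4 = 6045/4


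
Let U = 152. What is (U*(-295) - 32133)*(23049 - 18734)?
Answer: -332138495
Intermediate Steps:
(U*(-295) - 32133)*(23049 - 18734) = (152*(-295) - 32133)*(23049 - 18734) = (-44840 - 32133)*4315 = -76973*4315 = -332138495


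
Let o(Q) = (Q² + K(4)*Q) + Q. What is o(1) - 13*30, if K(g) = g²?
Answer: -372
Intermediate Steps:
o(Q) = Q² + 17*Q (o(Q) = (Q² + 4²*Q) + Q = (Q² + 16*Q) + Q = Q² + 17*Q)
o(1) - 13*30 = 1*(17 + 1) - 13*30 = 1*18 - 390 = 18 - 390 = -372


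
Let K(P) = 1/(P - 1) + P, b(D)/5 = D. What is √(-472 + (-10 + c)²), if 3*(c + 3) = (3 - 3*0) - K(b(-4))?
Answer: I*√1761143/63 ≈ 21.065*I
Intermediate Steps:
b(D) = 5*D
K(P) = P + 1/(-1 + P) (K(P) = 1/(-1 + P) + P = P + 1/(-1 + P))
c = 295/63 (c = -3 + ((3 - 3*0) - (1 + (5*(-4))² - 5*(-4))/(-1 + 5*(-4)))/3 = -3 + ((3 + 0) - (1 + (-20)² - 1*(-20))/(-1 - 20))/3 = -3 + (3 - (1 + 400 + 20)/(-21))/3 = -3 + (3 - (-1)*421/21)/3 = -3 + (3 - 1*(-421/21))/3 = -3 + (3 + 421/21)/3 = -3 + (⅓)*(484/21) = -3 + 484/63 = 295/63 ≈ 4.6825)
√(-472 + (-10 + c)²) = √(-472 + (-10 + 295/63)²) = √(-472 + (-335/63)²) = √(-472 + 112225/3969) = √(-1761143/3969) = I*√1761143/63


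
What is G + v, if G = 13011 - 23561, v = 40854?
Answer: 30304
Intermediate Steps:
G = -10550
G + v = -10550 + 40854 = 30304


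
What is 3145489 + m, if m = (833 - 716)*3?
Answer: 3145840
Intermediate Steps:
m = 351 (m = 117*3 = 351)
3145489 + m = 3145489 + 351 = 3145840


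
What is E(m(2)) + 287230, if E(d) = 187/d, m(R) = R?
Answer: 574647/2 ≈ 2.8732e+5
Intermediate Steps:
E(m(2)) + 287230 = 187/2 + 287230 = 574647/2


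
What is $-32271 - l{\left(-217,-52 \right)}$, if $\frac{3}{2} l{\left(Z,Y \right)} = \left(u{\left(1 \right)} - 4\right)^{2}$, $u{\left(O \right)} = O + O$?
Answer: $- \frac{96821}{3} \approx -32274.0$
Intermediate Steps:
$u{\left(O \right)} = 2 O$
$l{\left(Z,Y \right)} = \frac{8}{3}$ ($l{\left(Z,Y \right)} = \frac{2 \left(2 \cdot 1 - 4\right)^{2}}{3} = \frac{2 \left(2 - 4\right)^{2}}{3} = \frac{2 \left(-2\right)^{2}}{3} = \frac{2}{3} \cdot 4 = \frac{8}{3}$)
$-32271 - l{\left(-217,-52 \right)} = -32271 - \frac{8}{3} = - \frac{96821}{3}$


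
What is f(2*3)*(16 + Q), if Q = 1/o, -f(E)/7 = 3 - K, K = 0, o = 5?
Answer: -1701/5 ≈ -340.20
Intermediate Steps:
f(E) = -21 (f(E) = -7*(3 - 1*0) = -7*(3 + 0) = -7*3 = -21)
Q = ⅕ (Q = 1/5 = ⅕ ≈ 0.20000)
f(2*3)*(16 + Q) = -21*(16 + ⅕) = -21*81/5 = -1701/5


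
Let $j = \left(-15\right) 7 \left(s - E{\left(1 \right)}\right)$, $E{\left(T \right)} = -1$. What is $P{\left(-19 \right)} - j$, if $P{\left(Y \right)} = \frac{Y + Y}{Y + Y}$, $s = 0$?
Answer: $106$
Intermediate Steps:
$j = -105$ ($j = \left(-15\right) 7 \left(0 - -1\right) = - 105 \left(0 + 1\right) = \left(-105\right) 1 = -105$)
$P{\left(Y \right)} = 1$ ($P{\left(Y \right)} = \frac{2 Y}{2 Y} = 2 Y \frac{1}{2 Y} = 1$)
$P{\left(-19 \right)} - j = 1 - -105 = 1 + 105 = 106$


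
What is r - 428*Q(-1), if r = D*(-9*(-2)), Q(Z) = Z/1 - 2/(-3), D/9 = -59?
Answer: -28246/3 ≈ -9415.3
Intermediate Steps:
D = -531 (D = 9*(-59) = -531)
Q(Z) = ⅔ + Z (Q(Z) = Z*1 - 2*(-⅓) = Z + ⅔ = ⅔ + Z)
r = -9558 (r = -(-4779)*(-2) = -531*18 = -9558)
r - 428*Q(-1) = -9558 - 428*(⅔ - 1) = -9558 - 428*(-⅓) = -9558 + 428/3 = -28246/3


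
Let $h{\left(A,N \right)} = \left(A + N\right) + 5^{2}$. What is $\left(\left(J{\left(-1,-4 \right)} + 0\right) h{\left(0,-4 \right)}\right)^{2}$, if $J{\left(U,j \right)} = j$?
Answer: $7056$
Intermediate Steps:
$h{\left(A,N \right)} = 25 + A + N$ ($h{\left(A,N \right)} = \left(A + N\right) + 25 = 25 + A + N$)
$\left(\left(J{\left(-1,-4 \right)} + 0\right) h{\left(0,-4 \right)}\right)^{2} = \left(\left(-4 + 0\right) \left(25 + 0 - 4\right)\right)^{2} = \left(\left(-4\right) 21\right)^{2} = \left(-84\right)^{2} = 7056$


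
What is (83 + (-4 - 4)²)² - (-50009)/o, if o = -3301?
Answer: 71281300/3301 ≈ 21594.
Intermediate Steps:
(83 + (-4 - 4)²)² - (-50009)/o = (83 + (-4 - 4)²)² - (-50009)/(-3301) = (83 + (-8)²)² - (-50009)*(-1)/3301 = (83 + 64)² - 1*50009/3301 = 147² - 50009/3301 = 21609 - 50009/3301 = 71281300/3301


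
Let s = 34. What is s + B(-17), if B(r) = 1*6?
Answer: 40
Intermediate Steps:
B(r) = 6
s + B(-17) = 34 + 6 = 40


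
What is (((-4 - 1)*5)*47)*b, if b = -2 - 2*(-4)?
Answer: -7050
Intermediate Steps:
b = 6 (b = -2 + 8 = 6)
(((-4 - 1)*5)*47)*b = (((-4 - 1)*5)*47)*6 = (-5*5*47)*6 = -25*47*6 = -1175*6 = -7050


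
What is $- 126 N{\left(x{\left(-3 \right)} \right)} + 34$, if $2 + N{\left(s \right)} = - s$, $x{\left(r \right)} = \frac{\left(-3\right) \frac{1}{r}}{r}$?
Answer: $244$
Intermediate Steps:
$x{\left(r \right)} = - \frac{3}{r^{2}}$
$N{\left(s \right)} = -2 - s$
$- 126 N{\left(x{\left(-3 \right)} \right)} + 34 = - 126 \left(-2 - - \frac{3}{9}\right) + 34 = - 126 \left(-2 - \left(-3\right) \frac{1}{9}\right) + 34 = - 126 \left(-2 - - \frac{1}{3}\right) + 34 = - 126 \left(-2 + \frac{1}{3}\right) + 34 = \left(-126\right) \left(- \frac{5}{3}\right) + 34 = 210 + 34 = 244$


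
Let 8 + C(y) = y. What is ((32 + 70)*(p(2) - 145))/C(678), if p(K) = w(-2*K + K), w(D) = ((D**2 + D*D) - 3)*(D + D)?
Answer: -1683/67 ≈ -25.119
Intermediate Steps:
C(y) = -8 + y
w(D) = 2*D*(-3 + 2*D**2) (w(D) = ((D**2 + D**2) - 3)*(2*D) = (2*D**2 - 3)*(2*D) = (-3 + 2*D**2)*(2*D) = 2*D*(-3 + 2*D**2))
p(K) = -4*K**3 + 6*K (p(K) = -6*(-2*K + K) + 4*(-2*K + K)**3 = -(-6)*K + 4*(-K)**3 = 6*K + 4*(-K**3) = 6*K - 4*K**3 = -4*K**3 + 6*K)
((32 + 70)*(p(2) - 145))/C(678) = ((32 + 70)*((-4*2**3 + 6*2) - 145))/(-8 + 678) = (102*((-4*8 + 12) - 145))/670 = (102*((-32 + 12) - 145))*(1/670) = (102*(-20 - 145))*(1/670) = (102*(-165))*(1/670) = -16830*1/670 = -1683/67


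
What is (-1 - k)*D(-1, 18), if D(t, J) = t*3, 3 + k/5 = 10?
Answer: 108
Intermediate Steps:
k = 35 (k = -15 + 5*10 = -15 + 50 = 35)
D(t, J) = 3*t
(-1 - k)*D(-1, 18) = (-1 - 1*35)*(3*(-1)) = (-1 - 35)*(-3) = -36*(-3) = 108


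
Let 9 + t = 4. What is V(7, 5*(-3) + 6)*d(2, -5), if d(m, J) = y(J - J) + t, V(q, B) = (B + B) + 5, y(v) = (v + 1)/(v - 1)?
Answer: 78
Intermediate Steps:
y(v) = (1 + v)/(-1 + v)
t = -5 (t = -9 + 4 = -5)
V(q, B) = 5 + 2*B (V(q, B) = 2*B + 5 = 5 + 2*B)
d(m, J) = -6 (d(m, J) = (1 + (J - J))/(-1 + (J - J)) - 5 = (1 + 0)/(-1 + 0) - 5 = 1/(-1) - 5 = -1*1 - 5 = -1 - 5 = -6)
V(7, 5*(-3) + 6)*d(2, -5) = (5 + 2*(5*(-3) + 6))*(-6) = (5 + 2*(-15 + 6))*(-6) = (5 + 2*(-9))*(-6) = (5 - 18)*(-6) = -13*(-6) = 78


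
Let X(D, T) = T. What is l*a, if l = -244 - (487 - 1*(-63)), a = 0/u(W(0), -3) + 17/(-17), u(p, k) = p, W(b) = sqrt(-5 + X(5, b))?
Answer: 794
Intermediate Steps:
W(b) = sqrt(-5 + b)
a = -1 (a = 0/(sqrt(-5 + 0)) + 17/(-17) = 0/(sqrt(-5)) + 17*(-1/17) = 0/((I*sqrt(5))) - 1 = 0*(-I*sqrt(5)/5) - 1 = 0 - 1 = -1)
l = -794 (l = -244 - (487 + 63) = -244 - 1*550 = -244 - 550 = -794)
l*a = -794*(-1) = 794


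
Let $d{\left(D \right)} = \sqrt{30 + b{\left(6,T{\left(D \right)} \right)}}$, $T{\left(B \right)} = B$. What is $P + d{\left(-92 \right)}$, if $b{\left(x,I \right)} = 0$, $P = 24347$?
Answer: $24347 + \sqrt{30} \approx 24352.0$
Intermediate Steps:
$d{\left(D \right)} = \sqrt{30}$ ($d{\left(D \right)} = \sqrt{30 + 0} = \sqrt{30}$)
$P + d{\left(-92 \right)} = 24347 + \sqrt{30}$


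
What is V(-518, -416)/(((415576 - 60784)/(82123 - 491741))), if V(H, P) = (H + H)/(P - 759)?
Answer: -53045531/52110075 ≈ -1.0180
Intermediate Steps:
V(H, P) = 2*H/(-759 + P) (V(H, P) = (2*H)/(-759 + P) = 2*H/(-759 + P))
V(-518, -416)/(((415576 - 60784)/(82123 - 491741))) = (2*(-518)/(-759 - 416))/(((415576 - 60784)/(82123 - 491741))) = (2*(-518)/(-1175))/((354792/(-409618))) = (2*(-518)*(-1/1175))/((354792*(-1/409618))) = 1036/(1175*(-177396/204809)) = (1036/1175)*(-204809/177396) = -53045531/52110075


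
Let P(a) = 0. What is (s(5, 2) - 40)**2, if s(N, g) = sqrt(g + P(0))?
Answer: (40 - sqrt(2))**2 ≈ 1488.9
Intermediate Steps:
s(N, g) = sqrt(g) (s(N, g) = sqrt(g + 0) = sqrt(g))
(s(5, 2) - 40)**2 = (sqrt(2) - 40)**2 = (-40 + sqrt(2))**2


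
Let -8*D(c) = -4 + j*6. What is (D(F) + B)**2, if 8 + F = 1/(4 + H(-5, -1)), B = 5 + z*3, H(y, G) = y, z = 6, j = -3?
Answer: 10609/16 ≈ 663.06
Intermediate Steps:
B = 23 (B = 5 + 6*3 = 5 + 18 = 23)
F = -9 (F = -8 + 1/(4 - 5) = -8 + 1/(-1) = -8 - 1 = -9)
D(c) = 11/4 (D(c) = -(-4 - 3*6)/8 = -(-4 - 18)/8 = -1/8*(-22) = 11/4)
(D(F) + B)**2 = (11/4 + 23)**2 = (103/4)**2 = 10609/16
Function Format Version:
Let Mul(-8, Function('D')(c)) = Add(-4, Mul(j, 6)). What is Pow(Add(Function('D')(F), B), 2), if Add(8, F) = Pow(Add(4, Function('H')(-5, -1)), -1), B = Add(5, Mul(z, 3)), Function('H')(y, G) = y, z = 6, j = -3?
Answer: Rational(10609, 16) ≈ 663.06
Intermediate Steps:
B = 23 (B = Add(5, Mul(6, 3)) = Add(5, 18) = 23)
F = -9 (F = Add(-8, Pow(Add(4, -5), -1)) = Add(-8, Pow(-1, -1)) = Add(-8, -1) = -9)
Function('D')(c) = Rational(11, 4) (Function('D')(c) = Mul(Rational(-1, 8), Add(-4, Mul(-3, 6))) = Mul(Rational(-1, 8), Add(-4, -18)) = Mul(Rational(-1, 8), -22) = Rational(11, 4))
Pow(Add(Function('D')(F), B), 2) = Pow(Add(Rational(11, 4), 23), 2) = Pow(Rational(103, 4), 2) = Rational(10609, 16)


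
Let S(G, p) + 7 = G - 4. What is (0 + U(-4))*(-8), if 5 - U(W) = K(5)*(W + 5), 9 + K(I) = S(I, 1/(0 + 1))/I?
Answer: -608/5 ≈ -121.60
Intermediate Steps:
S(G, p) = -11 + G (S(G, p) = -7 + (G - 4) = -7 + (-4 + G) = -11 + G)
K(I) = -9 + (-11 + I)/I
U(W) = 56 + 51*W/5 (U(W) = 5 - (-8 - 11/5)*(W + 5) = 5 - (-8 - 11*1/5)*(5 + W) = 5 - (-8 - 11/5)*(5 + W) = 5 - (-51)*(5 + W)/5 = 5 - (-51 - 51*W/5) = 5 + (51 + 51*W/5) = 56 + 51*W/5)
(0 + U(-4))*(-8) = (0 + (56 + (51/5)*(-4)))*(-8) = (0 + (56 - 204/5))*(-8) = (0 + 76/5)*(-8) = (76/5)*(-8) = -608/5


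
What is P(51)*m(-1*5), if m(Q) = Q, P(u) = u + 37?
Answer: -440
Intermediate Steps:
P(u) = 37 + u
P(51)*m(-1*5) = (37 + 51)*(-1*5) = 88*(-5) = -440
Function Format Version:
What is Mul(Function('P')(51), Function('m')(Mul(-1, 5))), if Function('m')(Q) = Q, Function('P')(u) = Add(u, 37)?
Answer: -440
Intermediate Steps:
Function('P')(u) = Add(37, u)
Mul(Function('P')(51), Function('m')(Mul(-1, 5))) = Mul(Add(37, 51), Mul(-1, 5)) = Mul(88, -5) = -440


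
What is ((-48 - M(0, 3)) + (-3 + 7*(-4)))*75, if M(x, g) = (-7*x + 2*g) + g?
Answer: -6600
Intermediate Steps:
M(x, g) = -7*x + 3*g
((-48 - M(0, 3)) + (-3 + 7*(-4)))*75 = ((-48 - (-7*0 + 3*3)) + (-3 + 7*(-4)))*75 = ((-48 - (0 + 9)) + (-3 - 28))*75 = ((-48 - 1*9) - 31)*75 = ((-48 - 9) - 31)*75 = (-57 - 31)*75 = -88*75 = -6600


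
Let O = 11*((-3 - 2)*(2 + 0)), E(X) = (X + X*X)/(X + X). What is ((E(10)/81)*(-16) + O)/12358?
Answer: -4499/500499 ≈ -0.0089890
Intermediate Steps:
E(X) = (X + X²)/(2*X) (E(X) = (X + X²)/((2*X)) = (X + X²)*(1/(2*X)) = (X + X²)/(2*X))
O = -110 (O = 11*(-5*2) = 11*(-10) = -110)
((E(10)/81)*(-16) + O)/12358 = (((½ + (½)*10)/81)*(-16) - 110)/12358 = (((½ + 5)*(1/81))*(-16) - 110)*(1/12358) = (((11/2)*(1/81))*(-16) - 110)*(1/12358) = ((11/162)*(-16) - 110)*(1/12358) = (-88/81 - 110)*(1/12358) = -8998/81*1/12358 = -4499/500499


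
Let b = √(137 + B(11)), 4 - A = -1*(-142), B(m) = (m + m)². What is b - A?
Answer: 138 + 3*√69 ≈ 162.92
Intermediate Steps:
B(m) = 4*m² (B(m) = (2*m)² = 4*m²)
A = -138 (A = 4 - (-1)*(-142) = 4 - 1*142 = 4 - 142 = -138)
b = 3*√69 (b = √(137 + 4*11²) = √(137 + 4*121) = √(137 + 484) = √621 = 3*√69 ≈ 24.920)
b - A = 3*√69 - 1*(-138) = 3*√69 + 138 = 138 + 3*√69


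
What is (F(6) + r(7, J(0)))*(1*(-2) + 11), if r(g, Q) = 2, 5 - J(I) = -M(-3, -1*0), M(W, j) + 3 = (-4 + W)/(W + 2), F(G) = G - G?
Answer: 18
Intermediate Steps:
F(G) = 0
M(W, j) = -3 + (-4 + W)/(2 + W) (M(W, j) = -3 + (-4 + W)/(W + 2) = -3 + (-4 + W)/(2 + W))
J(I) = 9 (J(I) = 5 - (-1)*2*(-5 - 1*(-3))/(2 - 3) = 5 - (-1)*2*(-5 + 3)/(-1) = 5 - (-1)*2*(-1)*(-2) = 5 - (-1)*4 = 5 - 1*(-4) = 5 + 4 = 9)
(F(6) + r(7, J(0)))*(1*(-2) + 11) = (0 + 2)*(1*(-2) + 11) = 2*(-2 + 11) = 2*9 = 18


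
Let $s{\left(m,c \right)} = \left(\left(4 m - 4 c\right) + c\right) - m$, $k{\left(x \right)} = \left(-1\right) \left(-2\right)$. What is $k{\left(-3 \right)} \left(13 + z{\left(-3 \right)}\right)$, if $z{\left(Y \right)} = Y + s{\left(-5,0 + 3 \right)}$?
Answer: $-28$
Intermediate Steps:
$k{\left(x \right)} = 2$
$s{\left(m,c \right)} = - 3 c + 3 m$ ($s{\left(m,c \right)} = \left(\left(- 4 c + 4 m\right) + c\right) - m = \left(- 3 c + 4 m\right) - m = - 3 c + 3 m$)
$z{\left(Y \right)} = -24 + Y$ ($z{\left(Y \right)} = Y - \left(15 + 3 \left(0 + 3\right)\right) = Y - 24 = -24 + Y$)
$k{\left(-3 \right)} \left(13 + z{\left(-3 \right)}\right) = 2 \left(13 - 27\right) = 2 \left(-14\right) = -28$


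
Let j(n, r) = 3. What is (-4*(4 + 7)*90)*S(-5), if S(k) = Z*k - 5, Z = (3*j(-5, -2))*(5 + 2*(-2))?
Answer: 198000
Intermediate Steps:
Z = 9 (Z = (3*3)*(5 + 2*(-2)) = 9*(5 - 4) = 9*1 = 9)
S(k) = -5 + 9*k (S(k) = 9*k - 5 = -5 + 9*k)
(-4*(4 + 7)*90)*S(-5) = (-4*(4 + 7)*90)*(-5 + 9*(-5)) = (-4*11*90)*(-5 - 45) = -44*90*(-50) = -3960*(-50) = 198000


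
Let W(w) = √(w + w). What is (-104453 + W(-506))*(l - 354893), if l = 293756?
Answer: 6385943061 - 122274*I*√253 ≈ 6.3859e+9 - 1.9449e+6*I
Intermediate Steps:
W(w) = √2*√w (W(w) = √(2*w) = √2*√w)
(-104453 + W(-506))*(l - 354893) = (-104453 + √2*√(-506))*(293756 - 354893) = (-104453 + √2*(I*√506))*(-61137) = (-104453 + 2*I*√253)*(-61137) = 6385943061 - 122274*I*√253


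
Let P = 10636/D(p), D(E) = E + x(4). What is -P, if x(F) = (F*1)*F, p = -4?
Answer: -2659/3 ≈ -886.33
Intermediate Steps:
x(F) = F² (x(F) = F*F = F²)
D(E) = 16 + E (D(E) = E + 4² = E + 16 = 16 + E)
P = 2659/3 (P = 10636/(16 - 4) = 10636/12 = 10636*(1/12) = 2659/3 ≈ 886.33)
-P = -1*2659/3 = -2659/3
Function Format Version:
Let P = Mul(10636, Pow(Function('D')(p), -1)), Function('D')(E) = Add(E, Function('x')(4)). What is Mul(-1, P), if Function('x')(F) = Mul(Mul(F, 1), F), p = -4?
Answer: Rational(-2659, 3) ≈ -886.33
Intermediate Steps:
Function('x')(F) = Pow(F, 2) (Function('x')(F) = Mul(F, F) = Pow(F, 2))
Function('D')(E) = Add(16, E) (Function('D')(E) = Add(E, Pow(4, 2)) = Add(E, 16) = Add(16, E))
P = Rational(2659, 3) (P = Mul(10636, Pow(Add(16, -4), -1)) = Mul(10636, Pow(12, -1)) = Mul(10636, Rational(1, 12)) = Rational(2659, 3) ≈ 886.33)
Mul(-1, P) = Mul(-1, Rational(2659, 3)) = Rational(-2659, 3)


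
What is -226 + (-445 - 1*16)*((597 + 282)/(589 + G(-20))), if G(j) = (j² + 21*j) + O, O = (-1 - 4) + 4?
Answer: -533587/568 ≈ -939.41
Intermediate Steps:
O = -1 (O = -5 + 4 = -1)
G(j) = -1 + j² + 21*j (G(j) = (j² + 21*j) - 1 = -1 + j² + 21*j)
-226 + (-445 - 1*16)*((597 + 282)/(589 + G(-20))) = -226 + (-445 - 1*16)*((597 + 282)/(589 + (-1 + (-20)² + 21*(-20)))) = -226 + (-445 - 16)*(879/(589 + (-1 + 400 - 420))) = -226 - 405219/(589 - 21) = -226 - 405219/568 = -533587/568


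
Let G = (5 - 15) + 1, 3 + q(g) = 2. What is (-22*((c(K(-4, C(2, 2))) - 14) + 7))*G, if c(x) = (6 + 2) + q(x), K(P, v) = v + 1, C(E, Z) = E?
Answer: 0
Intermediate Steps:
q(g) = -1 (q(g) = -3 + 2 = -1)
K(P, v) = 1 + v
c(x) = 7 (c(x) = (6 + 2) - 1 = 8 - 1 = 7)
G = -9 (G = -10 + 1 = -9)
(-22*((c(K(-4, C(2, 2))) - 14) + 7))*G = -22*((7 - 14) + 7)*(-9) = -22*(-7 + 7)*(-9) = -22*0*(-9) = 0*(-9) = 0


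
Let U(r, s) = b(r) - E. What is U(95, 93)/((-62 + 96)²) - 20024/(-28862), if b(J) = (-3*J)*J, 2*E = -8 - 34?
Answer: -189421201/8341118 ≈ -22.709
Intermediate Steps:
E = -21 (E = (-8 - 34)/2 = (½)*(-42) = -21)
b(J) = -3*J²
U(r, s) = 21 - 3*r² (U(r, s) = -3*r² - 1*(-21) = -3*r² + 21 = 21 - 3*r²)
U(95, 93)/((-62 + 96)²) - 20024/(-28862) = (21 - 3*95²)/((-62 + 96)²) - 20024/(-28862) = (21 - 3*9025)/(34²) - 20024*(-1/28862) = (21 - 27075)/1156 + 10012/14431 = -27054*1/1156 + 10012/14431 = -13527/578 + 10012/14431 = -189421201/8341118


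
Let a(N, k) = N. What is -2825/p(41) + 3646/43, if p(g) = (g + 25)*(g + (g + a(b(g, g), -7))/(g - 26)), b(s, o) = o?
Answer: 55300389/659362 ≈ 83.870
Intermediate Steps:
p(g) = (25 + g)*(g + 2*g/(-26 + g)) (p(g) = (g + 25)*(g + (g + g)/(g - 26)) = (25 + g)*(g + (2*g)/(-26 + g)) = (25 + g)*(g + 2*g/(-26 + g)))
-2825/p(41) + 3646/43 = -2825*(-26 + 41)/(41*(-600 + 41 + 41²)) + 3646/43 = -2825*15/(41*(-600 + 41 + 1681)) + 3646*(1/43) = -2825/(41*(1/15)*1122) + 3646/43 = -2825/15334/5 + 3646/43 = -2825*5/15334 + 3646/43 = -14125/15334 + 3646/43 = 55300389/659362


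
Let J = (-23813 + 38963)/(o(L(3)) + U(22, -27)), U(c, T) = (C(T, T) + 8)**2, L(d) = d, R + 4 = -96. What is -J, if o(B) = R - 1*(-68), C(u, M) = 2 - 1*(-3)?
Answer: -15150/137 ≈ -110.58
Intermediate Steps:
R = -100 (R = -4 - 96 = -100)
C(u, M) = 5 (C(u, M) = 2 + 3 = 5)
U(c, T) = 169 (U(c, T) = (5 + 8)**2 = 13**2 = 169)
o(B) = -32 (o(B) = -100 - 1*(-68) = -100 + 68 = -32)
J = 15150/137 (J = (-23813 + 38963)/(-32 + 169) = 15150/137 ≈ 110.58)
-J = -1*15150/137 = -15150/137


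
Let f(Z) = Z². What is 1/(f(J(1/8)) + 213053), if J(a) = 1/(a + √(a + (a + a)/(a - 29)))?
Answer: 472393123997/100650917677601449 + 59136*√99330/100650917677601449 ≈ 4.6936e-6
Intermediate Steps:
J(a) = 1/(a + √(a + 2*a/(-29 + a))) (J(a) = 1/(a + √(a + (2*a)/(-29 + a))) = 1/(a + √(a + 2*a/(-29 + a))))
1/(f(J(1/8)) + 213053) = 1/((1/(1/8 + √((-27 + 1/8)/(8*(-29 + 1/8)))))² + 213053) = 1/((1/(⅛ + √((-27 + ⅛)/(8*(-29 + ⅛)))))² + 213053) = 1/((1/(⅛ + √((⅛)*(-215/8)/(-231/8))))² + 213053) = 1/((1/(⅛ + √((⅛)*(-8/231)*(-215/8))))² + 213053) = 1/((1/(⅛ + √(215/1848)))² + 213053) = 1/((1/(⅛ + √99330/924))² + 213053) = 1/((⅛ + √99330/924)⁻² + 213053) = 1/(213053 + (⅛ + √99330/924)⁻²)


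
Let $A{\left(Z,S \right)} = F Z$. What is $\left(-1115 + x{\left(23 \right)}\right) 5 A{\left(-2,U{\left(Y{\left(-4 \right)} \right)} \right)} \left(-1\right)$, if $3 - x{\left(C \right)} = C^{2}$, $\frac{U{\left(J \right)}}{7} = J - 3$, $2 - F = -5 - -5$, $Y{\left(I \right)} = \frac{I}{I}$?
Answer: $-32820$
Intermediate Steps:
$Y{\left(I \right)} = 1$
$F = 2$ ($F = 2 - \left(-5 - -5\right) = 2 - \left(-5 + 5\right) = 2 - 0 = 2 + 0 = 2$)
$U{\left(J \right)} = -21 + 7 J$ ($U{\left(J \right)} = 7 \left(J - 3\right) = 7 \left(-3 + J\right) = -21 + 7 J$)
$A{\left(Z,S \right)} = 2 Z$
$x{\left(C \right)} = 3 - C^{2}$
$\left(-1115 + x{\left(23 \right)}\right) 5 A{\left(-2,U{\left(Y{\left(-4 \right)} \right)} \right)} \left(-1\right) = \left(-1115 + \left(3 - 23^{2}\right)\right) 5 \cdot 2 \left(-2\right) \left(-1\right) = \left(-1115 + \left(3 - 529\right)\right) 5 \left(-4\right) \left(-1\right) = \left(-1115 + \left(3 - 529\right)\right) \left(\left(-20\right) \left(-1\right)\right) = \left(-1115 - 526\right) 20 = \left(-1641\right) 20 = -32820$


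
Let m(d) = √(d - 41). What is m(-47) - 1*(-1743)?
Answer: 1743 + 2*I*√22 ≈ 1743.0 + 9.3808*I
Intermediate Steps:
m(d) = √(-41 + d)
m(-47) - 1*(-1743) = √(-41 - 47) - 1*(-1743) = √(-88) + 1743 = 2*I*√22 + 1743 = 1743 + 2*I*√22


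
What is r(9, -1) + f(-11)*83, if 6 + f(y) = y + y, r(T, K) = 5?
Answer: -2319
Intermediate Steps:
f(y) = -6 + 2*y (f(y) = -6 + (y + y) = -6 + 2*y)
r(9, -1) + f(-11)*83 = 5 + (-6 + 2*(-11))*83 = 5 + (-6 - 22)*83 = 5 - 28*83 = 5 - 2324 = -2319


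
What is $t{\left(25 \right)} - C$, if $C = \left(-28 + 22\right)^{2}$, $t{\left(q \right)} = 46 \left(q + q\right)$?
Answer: $2264$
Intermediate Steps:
$t{\left(q \right)} = 92 q$ ($t{\left(q \right)} = 46 \cdot 2 q = 92 q$)
$C = 36$ ($C = \left(-6\right)^{2} = 36$)
$t{\left(25 \right)} - C = 92 \cdot 25 - 36 = 2300 - 36 = 2264$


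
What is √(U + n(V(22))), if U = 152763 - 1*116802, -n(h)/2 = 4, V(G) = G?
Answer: √35953 ≈ 189.61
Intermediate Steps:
n(h) = -8 (n(h) = -2*4 = -8)
U = 35961 (U = 152763 - 116802 = 35961)
√(U + n(V(22))) = √(35961 - 8) = √35953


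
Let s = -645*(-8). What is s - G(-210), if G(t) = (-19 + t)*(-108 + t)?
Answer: -67662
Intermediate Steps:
G(t) = (-108 + t)*(-19 + t)
s = 5160
s - G(-210) = 5160 - (2052 + (-210)² - 127*(-210)) = 5160 - (2052 + 44100 + 26670) = 5160 - 1*72822 = 5160 - 72822 = -67662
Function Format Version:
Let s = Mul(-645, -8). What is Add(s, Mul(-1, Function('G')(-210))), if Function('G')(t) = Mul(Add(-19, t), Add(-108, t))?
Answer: -67662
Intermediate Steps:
Function('G')(t) = Mul(Add(-108, t), Add(-19, t))
s = 5160
Add(s, Mul(-1, Function('G')(-210))) = Add(5160, Mul(-1, Add(2052, Pow(-210, 2), Mul(-127, -210)))) = Add(5160, Mul(-1, Add(2052, 44100, 26670))) = Add(5160, Mul(-1, 72822)) = Add(5160, -72822) = -67662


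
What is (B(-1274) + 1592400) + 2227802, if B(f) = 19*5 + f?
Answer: 3819023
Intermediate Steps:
B(f) = 95 + f
(B(-1274) + 1592400) + 2227802 = ((95 - 1274) + 1592400) + 2227802 = (-1179 + 1592400) + 2227802 = 1591221 + 2227802 = 3819023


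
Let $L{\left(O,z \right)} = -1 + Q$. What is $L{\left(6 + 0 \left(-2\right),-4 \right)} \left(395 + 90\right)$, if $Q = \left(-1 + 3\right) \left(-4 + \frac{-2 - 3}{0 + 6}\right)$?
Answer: $- \frac{15520}{3} \approx -5173.3$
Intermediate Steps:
$Q = - \frac{29}{3}$ ($Q = 2 \left(-4 - \frac{5}{6}\right) = 2 \left(- \frac{29}{6}\right) = - \frac{29}{3} \approx -9.6667$)
$L{\left(O,z \right)} = - \frac{32}{3}$ ($L{\left(O,z \right)} = -1 - \frac{29}{3} = - \frac{32}{3}$)
$L{\left(6 + 0 \left(-2\right),-4 \right)} \left(395 + 90\right) = - \frac{32 \left(395 + 90\right)}{3} = \left(- \frac{32}{3}\right) 485 = - \frac{15520}{3}$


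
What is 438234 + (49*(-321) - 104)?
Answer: 422401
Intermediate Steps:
438234 + (49*(-321) - 104) = 438234 + (-15729 - 104) = 438234 - 15833 = 422401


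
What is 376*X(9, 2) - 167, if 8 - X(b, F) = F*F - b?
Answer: 4721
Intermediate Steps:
X(b, F) = 8 + b - F² (X(b, F) = 8 - (F*F - b) = 8 - (F² - b) = 8 + (b - F²) = 8 + b - F²)
376*X(9, 2) - 167 = 376*(8 + 9 - 1*2²) - 167 = 376*(8 + 9 - 1*4) - 167 = 376*(8 + 9 - 4) - 167 = 376*13 - 167 = 4888 - 167 = 4721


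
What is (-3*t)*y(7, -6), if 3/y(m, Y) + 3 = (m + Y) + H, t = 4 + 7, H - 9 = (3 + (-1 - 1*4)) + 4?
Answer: -11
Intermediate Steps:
H = 11 (H = 9 + ((3 + (-1 - 1*4)) + 4) = 9 + ((3 + (-1 - 4)) + 4) = 9 + ((3 - 5) + 4) = 9 + (-2 + 4) = 9 + 2 = 11)
t = 11
y(m, Y) = 3/(8 + Y + m) (y(m, Y) = 3/(-3 + ((m + Y) + 11)) = 3/(-3 + ((Y + m) + 11)) = 3/(-3 + (11 + Y + m)) = 3/(8 + Y + m))
(-3*t)*y(7, -6) = (-3*11)*(3/(8 - 6 + 7)) = -99/9 = -33*⅓ = -11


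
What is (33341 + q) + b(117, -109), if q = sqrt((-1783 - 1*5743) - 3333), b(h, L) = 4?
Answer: 33345 + I*sqrt(10859) ≈ 33345.0 + 104.21*I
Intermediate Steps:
q = I*sqrt(10859) (q = sqrt((-1783 - 5743) - 3333) = sqrt(-7526 - 3333) = sqrt(-10859) = I*sqrt(10859) ≈ 104.21*I)
(33341 + q) + b(117, -109) = (33341 + I*sqrt(10859)) + 4 = 33345 + I*sqrt(10859)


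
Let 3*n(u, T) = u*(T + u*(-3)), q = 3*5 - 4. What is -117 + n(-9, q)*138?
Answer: -15849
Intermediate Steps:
q = 11 (q = 15 - 4 = 11)
n(u, T) = u*(T - 3*u)/3 (n(u, T) = (u*(T + u*(-3)))/3 = (u*(T - 3*u))/3 = u*(T - 3*u)/3)
-117 + n(-9, q)*138 = -117 + ((⅓)*(-9)*(11 - 3*(-9)))*138 = -117 + ((⅓)*(-9)*(11 + 27))*138 = -117 + ((⅓)*(-9)*38)*138 = -117 - 114*138 = -117 - 15732 = -15849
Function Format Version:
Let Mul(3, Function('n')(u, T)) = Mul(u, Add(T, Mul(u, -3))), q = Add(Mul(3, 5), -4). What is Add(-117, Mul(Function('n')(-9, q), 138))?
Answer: -15849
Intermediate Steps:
q = 11 (q = Add(15, -4) = 11)
Function('n')(u, T) = Mul(Rational(1, 3), u, Add(T, Mul(-3, u))) (Function('n')(u, T) = Mul(Rational(1, 3), Mul(u, Add(T, Mul(u, -3)))) = Mul(Rational(1, 3), Mul(u, Add(T, Mul(-3, u)))) = Mul(Rational(1, 3), u, Add(T, Mul(-3, u))))
Add(-117, Mul(Function('n')(-9, q), 138)) = Add(-117, Mul(Mul(Rational(1, 3), -9, Add(11, Mul(-3, -9))), 138)) = Add(-117, Mul(Mul(Rational(1, 3), -9, Add(11, 27)), 138)) = Add(-117, Mul(Mul(Rational(1, 3), -9, 38), 138)) = Add(-117, Mul(-114, 138)) = Add(-117, -15732) = -15849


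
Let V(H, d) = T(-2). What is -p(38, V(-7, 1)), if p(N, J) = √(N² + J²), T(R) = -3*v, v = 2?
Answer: -2*√370 ≈ -38.471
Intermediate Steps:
T(R) = -6 (T(R) = -3*2 = -6)
V(H, d) = -6
p(N, J) = √(J² + N²)
-p(38, V(-7, 1)) = -√((-6)² + 38²) = -√(36 + 1444) = -√1480 = -2*√370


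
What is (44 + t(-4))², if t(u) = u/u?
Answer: 2025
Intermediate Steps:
t(u) = 1
(44 + t(-4))² = (44 + 1)² = 45² = 2025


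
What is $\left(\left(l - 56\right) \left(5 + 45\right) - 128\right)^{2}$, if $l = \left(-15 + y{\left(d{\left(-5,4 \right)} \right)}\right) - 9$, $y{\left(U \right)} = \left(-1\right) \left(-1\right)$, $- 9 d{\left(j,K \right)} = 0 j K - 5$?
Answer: $16630084$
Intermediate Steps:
$d{\left(j,K \right)} = \frac{5}{9}$ ($d{\left(j,K \right)} = - \frac{0 j K - 5}{9} = - \frac{0 K - 5}{9} = - \frac{0 - 5}{9} = \left(- \frac{1}{9}\right) \left(-5\right) = \frac{5}{9}$)
$y{\left(U \right)} = 1$
$l = -23$ ($l = \left(-15 + 1\right) - 9 = -14 - 9 = -23$)
$\left(\left(l - 56\right) \left(5 + 45\right) - 128\right)^{2} = \left(\left(-23 - 56\right) \left(5 + 45\right) - 128\right)^{2} = \left(\left(-79\right) 50 - 128\right)^{2} = \left(-3950 - 128\right)^{2} = \left(-4078\right)^{2} = 16630084$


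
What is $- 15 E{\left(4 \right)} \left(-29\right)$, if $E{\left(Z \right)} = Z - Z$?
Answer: $0$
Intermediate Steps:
$E{\left(Z \right)} = 0$
$- 15 E{\left(4 \right)} \left(-29\right) = \left(-15\right) 0 \left(-29\right) = 0 \left(-29\right) = 0$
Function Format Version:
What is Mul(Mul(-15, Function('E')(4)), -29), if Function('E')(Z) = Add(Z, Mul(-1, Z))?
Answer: 0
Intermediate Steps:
Function('E')(Z) = 0
Mul(Mul(-15, Function('E')(4)), -29) = Mul(Mul(-15, 0), -29) = Mul(0, -29) = 0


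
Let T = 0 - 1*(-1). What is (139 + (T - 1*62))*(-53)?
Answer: -4134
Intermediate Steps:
T = 1 (T = 0 + 1 = 1)
(139 + (T - 1*62))*(-53) = (139 + (1 - 1*62))*(-53) = (139 + (1 - 62))*(-53) = (139 - 61)*(-53) = 78*(-53) = -4134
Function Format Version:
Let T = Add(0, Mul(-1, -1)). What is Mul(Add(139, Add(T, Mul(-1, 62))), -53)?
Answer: -4134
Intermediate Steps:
T = 1 (T = Add(0, 1) = 1)
Mul(Add(139, Add(T, Mul(-1, 62))), -53) = Mul(Add(139, Add(1, Mul(-1, 62))), -53) = Mul(Add(139, Add(1, -62)), -53) = Mul(Add(139, -61), -53) = Mul(78, -53) = -4134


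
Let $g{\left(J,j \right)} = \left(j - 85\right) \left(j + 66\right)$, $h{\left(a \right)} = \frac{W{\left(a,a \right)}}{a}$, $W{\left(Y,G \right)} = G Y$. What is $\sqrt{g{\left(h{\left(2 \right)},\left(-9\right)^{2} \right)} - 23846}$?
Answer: $i \sqrt{24434} \approx 156.31 i$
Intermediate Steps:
$h{\left(a \right)} = a$ ($h{\left(a \right)} = \frac{a a}{a} = \frac{a^{2}}{a} = a$)
$g{\left(J,j \right)} = \left(-85 + j\right) \left(66 + j\right)$
$\sqrt{g{\left(h{\left(2 \right)},\left(-9\right)^{2} \right)} - 23846} = \sqrt{\left(-5610 + \left(\left(-9\right)^{2}\right)^{2} - 19 \left(-9\right)^{2}\right) - 23846} = \sqrt{\left(-5610 + 81^{2} - 1539\right) - 23846} = \sqrt{\left(-5610 + 6561 - 1539\right) - 23846} = \sqrt{-588 - 23846} = \sqrt{-24434} = i \sqrt{24434}$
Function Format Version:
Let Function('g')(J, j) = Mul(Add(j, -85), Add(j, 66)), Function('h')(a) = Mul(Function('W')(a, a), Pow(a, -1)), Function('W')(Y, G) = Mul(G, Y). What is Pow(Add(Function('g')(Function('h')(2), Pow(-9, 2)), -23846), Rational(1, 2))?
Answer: Mul(I, Pow(24434, Rational(1, 2))) ≈ Mul(156.31, I)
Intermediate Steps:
Function('h')(a) = a (Function('h')(a) = Mul(Mul(a, a), Pow(a, -1)) = Mul(Pow(a, 2), Pow(a, -1)) = a)
Function('g')(J, j) = Mul(Add(-85, j), Add(66, j))
Pow(Add(Function('g')(Function('h')(2), Pow(-9, 2)), -23846), Rational(1, 2)) = Pow(Add(Add(-5610, Pow(Pow(-9, 2), 2), Mul(-19, Pow(-9, 2))), -23846), Rational(1, 2)) = Pow(Add(Add(-5610, Pow(81, 2), Mul(-19, 81)), -23846), Rational(1, 2)) = Pow(Add(Add(-5610, 6561, -1539), -23846), Rational(1, 2)) = Pow(Add(-588, -23846), Rational(1, 2)) = Pow(-24434, Rational(1, 2)) = Mul(I, Pow(24434, Rational(1, 2)))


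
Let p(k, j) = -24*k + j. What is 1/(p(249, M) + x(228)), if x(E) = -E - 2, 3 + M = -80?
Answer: -1/6289 ≈ -0.00015901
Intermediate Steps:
M = -83 (M = -3 - 80 = -83)
x(E) = -2 - E
p(k, j) = j - 24*k
1/(p(249, M) + x(228)) = 1/((-83 - 24*249) + (-2 - 1*228)) = 1/((-83 - 5976) + (-2 - 228)) = 1/(-6059 - 230) = 1/(-6289) = -1/6289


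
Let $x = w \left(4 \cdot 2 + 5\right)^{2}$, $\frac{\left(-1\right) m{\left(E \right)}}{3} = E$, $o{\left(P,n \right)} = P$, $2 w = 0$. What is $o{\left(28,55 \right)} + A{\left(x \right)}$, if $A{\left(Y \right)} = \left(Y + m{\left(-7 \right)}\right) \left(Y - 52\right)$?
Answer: $-1064$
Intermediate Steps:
$w = 0$ ($w = \frac{1}{2} \cdot 0 = 0$)
$m{\left(E \right)} = - 3 E$
$x = 0$ ($x = 0 \left(4 \cdot 2 + 5\right)^{2} = 0 \left(8 + 5\right)^{2} = 0 \cdot 13^{2} = 0 \cdot 169 = 0$)
$A{\left(Y \right)} = \left(-52 + Y\right) \left(21 + Y\right)$ ($A{\left(Y \right)} = \left(Y - -21\right) \left(Y - 52\right) = \left(Y + 21\right) \left(-52 + Y\right) = \left(21 + Y\right) \left(-52 + Y\right) = \left(-52 + Y\right) \left(21 + Y\right)$)
$o{\left(28,55 \right)} + A{\left(x \right)} = 28 - \left(1092 - 0^{2}\right) = 28 + \left(-1092 + 0 + 0\right) = 28 - 1092 = -1064$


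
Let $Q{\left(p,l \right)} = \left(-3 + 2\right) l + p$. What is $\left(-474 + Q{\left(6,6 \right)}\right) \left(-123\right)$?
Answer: $58302$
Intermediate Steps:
$Q{\left(p,l \right)} = p - l$ ($Q{\left(p,l \right)} = - l + p = p - l$)
$\left(-474 + Q{\left(6,6 \right)}\right) \left(-123\right) = \left(-474 + \left(6 - 6\right)\right) \left(-123\right) = \left(-474 + 0\right) \left(-123\right) = \left(-474\right) \left(-123\right) = 58302$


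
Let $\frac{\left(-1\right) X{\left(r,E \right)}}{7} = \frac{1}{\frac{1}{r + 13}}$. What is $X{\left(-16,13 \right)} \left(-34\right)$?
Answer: $-714$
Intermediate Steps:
$X{\left(r,E \right)} = -91 - 7 r$ ($X{\left(r,E \right)} = - \frac{7}{\frac{1}{r + 13}} = - \frac{7}{\frac{1}{13 + r}} = - 7 \left(13 + r\right) = -91 - 7 r$)
$X{\left(-16,13 \right)} \left(-34\right) = \left(-91 - -112\right) \left(-34\right) = \left(-91 + 112\right) \left(-34\right) = 21 \left(-34\right) = -714$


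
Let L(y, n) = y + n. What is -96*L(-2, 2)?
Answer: 0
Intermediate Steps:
L(y, n) = n + y
-96*L(-2, 2) = -96*(2 - 2) = -96*0 = 0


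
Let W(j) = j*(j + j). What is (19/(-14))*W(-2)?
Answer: -76/7 ≈ -10.857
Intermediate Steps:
W(j) = 2*j**2 (W(j) = j*(2*j) = 2*j**2)
(19/(-14))*W(-2) = (19/(-14))*(2*(-2)**2) = (19*(-1/14))*(2*4) = -19/14*8 = -76/7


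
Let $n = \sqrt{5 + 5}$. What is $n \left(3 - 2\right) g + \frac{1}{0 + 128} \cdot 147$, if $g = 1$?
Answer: $\frac{147}{128} + \sqrt{10} \approx 4.3107$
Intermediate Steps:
$n = \sqrt{10} \approx 3.1623$
$n \left(3 - 2\right) g + \frac{1}{0 + 128} \cdot 147 = \sqrt{10} \left(3 - 2\right) 1 + \frac{1}{0 + 128} \cdot 147 = \sqrt{10} \cdot 1 \cdot 1 + \frac{1}{128} \cdot 147 = \sqrt{10} \cdot 1 + \frac{1}{128} \cdot 147 = \sqrt{10} + \frac{147}{128} = \frac{147}{128} + \sqrt{10}$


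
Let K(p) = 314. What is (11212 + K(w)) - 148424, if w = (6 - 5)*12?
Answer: -136898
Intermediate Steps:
w = 12 (w = 1*12 = 12)
(11212 + K(w)) - 148424 = (11212 + 314) - 148424 = 11526 - 148424 = -136898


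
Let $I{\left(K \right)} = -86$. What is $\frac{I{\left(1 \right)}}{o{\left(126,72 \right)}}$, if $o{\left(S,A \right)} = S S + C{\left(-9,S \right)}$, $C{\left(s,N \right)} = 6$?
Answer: $- \frac{43}{7941} \approx -0.0054149$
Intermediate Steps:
$o{\left(S,A \right)} = 6 + S^{2}$ ($o{\left(S,A \right)} = S S + 6 = S^{2} + 6 = 6 + S^{2}$)
$\frac{I{\left(1 \right)}}{o{\left(126,72 \right)}} = - \frac{86}{6 + 126^{2}} = - \frac{86}{6 + 15876} = - \frac{86}{15882} = \left(-86\right) \frac{1}{15882} = - \frac{43}{7941}$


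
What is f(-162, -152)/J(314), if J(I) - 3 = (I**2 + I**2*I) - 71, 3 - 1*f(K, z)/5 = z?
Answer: 775/31057672 ≈ 2.4954e-5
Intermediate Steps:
f(K, z) = 15 - 5*z
J(I) = -68 + I**2 + I**3 (J(I) = 3 + ((I**2 + I**2*I) - 71) = 3 + ((I**2 + I**3) - 71) = 3 + (-71 + I**2 + I**3) = -68 + I**2 + I**3)
f(-162, -152)/J(314) = (15 - 5*(-152))/(-68 + 314**2 + 314**3) = (15 + 760)/(-68 + 98596 + 30959144) = 775/31057672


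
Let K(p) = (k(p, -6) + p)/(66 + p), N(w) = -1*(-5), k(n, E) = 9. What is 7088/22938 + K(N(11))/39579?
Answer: 1106576318/3581015569 ≈ 0.30901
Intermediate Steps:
N(w) = 5
K(p) = (9 + p)/(66 + p)
7088/22938 + K(N(11))/39579 = 7088/22938 + ((9 + 5)/(66 + 5))/39579 = 7088*(1/22938) + (14/71)*(1/39579) = 3544/11469 + ((1/71)*14)*(1/39579) = 3544/11469 + (14/71)*(1/39579) = 3544/11469 + 14/2810109 = 1106576318/3581015569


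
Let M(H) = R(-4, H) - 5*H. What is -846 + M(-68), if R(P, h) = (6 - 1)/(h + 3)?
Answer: -6579/13 ≈ -506.08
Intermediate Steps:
R(P, h) = 5/(3 + h)
M(H) = -5*H + 5/(3 + H) (M(H) = 5/(3 + H) - 5*H = -5*H + 5/(3 + H))
-846 + M(-68) = -846 + 5*(1 - 1*(-68)*(3 - 68))/(3 - 68) = -846 + 5*(1 - 1*(-68)*(-65))/(-65) = -846 + 5*(-1/65)*(1 - 4420) = -846 + 5*(-1/65)*(-4419) = -846 + 4419/13 = -6579/13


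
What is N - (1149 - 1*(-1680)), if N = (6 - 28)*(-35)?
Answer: -2059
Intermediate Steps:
N = 770 (N = -22*(-35) = 770)
N - (1149 - 1*(-1680)) = 770 - (1149 - 1*(-1680)) = 770 - (1149 + 1680) = 770 - 1*2829 = 770 - 2829 = -2059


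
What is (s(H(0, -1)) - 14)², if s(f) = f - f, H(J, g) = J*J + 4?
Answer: 196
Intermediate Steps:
H(J, g) = 4 + J² (H(J, g) = J² + 4 = 4 + J²)
s(f) = 0
(s(H(0, -1)) - 14)² = (0 - 14)² = (-14)² = 196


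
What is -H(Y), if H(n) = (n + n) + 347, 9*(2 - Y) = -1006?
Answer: -5171/9 ≈ -574.56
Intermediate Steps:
Y = 1024/9 (Y = 2 - ⅑*(-1006) = 2 + 1006/9 = 1024/9 ≈ 113.78)
H(n) = 347 + 2*n (H(n) = 2*n + 347 = 347 + 2*n)
-H(Y) = -(347 + 2*(1024/9)) = -(347 + 2048/9) = -1*5171/9 = -5171/9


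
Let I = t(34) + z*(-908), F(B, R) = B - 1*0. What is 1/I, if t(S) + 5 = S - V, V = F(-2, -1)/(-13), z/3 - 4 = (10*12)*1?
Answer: -13/4390713 ≈ -2.9608e-6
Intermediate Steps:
F(B, R) = B (F(B, R) = B + 0 = B)
z = 372 (z = 12 + 3*((10*12)*1) = 12 + 3*(120*1) = 12 + 3*120 = 12 + 360 = 372)
V = 2/13 (V = -2/(-13) = -2*(-1/13) = 2/13 ≈ 0.15385)
t(S) = -67/13 + S (t(S) = -5 + (S - 1*2/13) = -5 + (S - 2/13) = -5 + (-2/13 + S) = -67/13 + S)
I = -4390713/13 (I = (-67/13 + 34) + 372*(-908) = 375/13 - 337776 = -4390713/13 ≈ -3.3775e+5)
1/I = 1/(-4390713/13) = -13/4390713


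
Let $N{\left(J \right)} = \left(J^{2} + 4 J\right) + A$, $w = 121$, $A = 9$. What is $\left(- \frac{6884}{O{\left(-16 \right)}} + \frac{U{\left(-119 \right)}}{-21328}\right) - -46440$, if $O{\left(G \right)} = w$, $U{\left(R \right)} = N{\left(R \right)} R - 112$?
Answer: $\frac{59948761113}{1290344} \approx 46460.0$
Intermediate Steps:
$N{\left(J \right)} = 9 + J^{2} + 4 J$ ($N{\left(J \right)} = \left(J^{2} + 4 J\right) + 9 = 9 + J^{2} + 4 J$)
$U{\left(R \right)} = -112 + R \left(9 + R^{2} + 4 R\right)$ ($U{\left(R \right)} = \left(9 + R^{2} + 4 R\right) R - 112 = R \left(9 + R^{2} + 4 R\right) - 112 = -112 + R \left(9 + R^{2} + 4 R\right)$)
$O{\left(G \right)} = 121$
$\left(- \frac{6884}{O{\left(-16 \right)}} + \frac{U{\left(-119 \right)}}{-21328}\right) - -46440 = \left(- \frac{6884}{121} + \frac{-112 - 119 \left(9 + \left(-119\right)^{2} + 4 \left(-119\right)\right)}{-21328}\right) - -46440 = \left(\left(-6884\right) \frac{1}{121} + \left(-112 - 119 \left(9 + 14161 - 476\right)\right) \left(- \frac{1}{21328}\right)\right) + 46440 = \left(- \frac{6884}{121} + \left(-112 - 1629586\right) \left(- \frac{1}{21328}\right)\right) + 46440 = \left(- \frac{6884}{121} - - \frac{814849}{10664}\right) + 46440 = \left(- \frac{6884}{121} + \frac{814849}{10664}\right) + 46440 = \frac{25185753}{1290344} + 46440 = \frac{59948761113}{1290344}$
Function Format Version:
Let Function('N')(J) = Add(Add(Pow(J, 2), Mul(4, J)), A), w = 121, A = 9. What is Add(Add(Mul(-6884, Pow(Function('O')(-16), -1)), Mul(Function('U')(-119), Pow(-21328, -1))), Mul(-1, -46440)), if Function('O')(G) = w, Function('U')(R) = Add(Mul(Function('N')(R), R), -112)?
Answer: Rational(59948761113, 1290344) ≈ 46460.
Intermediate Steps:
Function('N')(J) = Add(9, Pow(J, 2), Mul(4, J)) (Function('N')(J) = Add(Add(Pow(J, 2), Mul(4, J)), 9) = Add(9, Pow(J, 2), Mul(4, J)))
Function('U')(R) = Add(-112, Mul(R, Add(9, Pow(R, 2), Mul(4, R)))) (Function('U')(R) = Add(Mul(Add(9, Pow(R, 2), Mul(4, R)), R), -112) = Add(Mul(R, Add(9, Pow(R, 2), Mul(4, R))), -112) = Add(-112, Mul(R, Add(9, Pow(R, 2), Mul(4, R)))))
Function('O')(G) = 121
Add(Add(Mul(-6884, Pow(Function('O')(-16), -1)), Mul(Function('U')(-119), Pow(-21328, -1))), Mul(-1, -46440)) = Add(Add(Mul(-6884, Pow(121, -1)), Mul(Add(-112, Mul(-119, Add(9, Pow(-119, 2), Mul(4, -119)))), Pow(-21328, -1))), Mul(-1, -46440)) = Add(Add(Mul(-6884, Rational(1, 121)), Mul(Add(-112, Mul(-119, Add(9, 14161, -476))), Rational(-1, 21328))), 46440) = Add(Add(Rational(-6884, 121), Mul(Add(-112, Mul(-119, 13694)), Rational(-1, 21328))), 46440) = Add(Add(Rational(-6884, 121), Mul(Add(-112, -1629586), Rational(-1, 21328))), 46440) = Add(Add(Rational(-6884, 121), Mul(-1629698, Rational(-1, 21328))), 46440) = Add(Add(Rational(-6884, 121), Rational(814849, 10664)), 46440) = Add(Rational(25185753, 1290344), 46440) = Rational(59948761113, 1290344)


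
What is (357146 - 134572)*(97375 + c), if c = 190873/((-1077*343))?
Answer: 8006255037758648/369411 ≈ 2.1673e+10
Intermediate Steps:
c = -190873/369411 (c = 190873/(-369411) = 190873*(-1/369411) = -190873/369411 ≈ -0.51670)
(357146 - 134572)*(97375 + c) = (357146 - 134572)*(97375 - 190873/369411) = 222574*(35971205252/369411) = 8006255037758648/369411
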